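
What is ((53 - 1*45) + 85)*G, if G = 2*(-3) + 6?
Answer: 0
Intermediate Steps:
G = 0 (G = -6 + 6 = 0)
((53 - 1*45) + 85)*G = ((53 - 1*45) + 85)*0 = ((53 - 45) + 85)*0 = (8 + 85)*0 = 93*0 = 0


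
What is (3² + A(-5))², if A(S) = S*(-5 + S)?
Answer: 3481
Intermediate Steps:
(3² + A(-5))² = (3² - 5*(-5 - 5))² = (9 - 5*(-10))² = (9 + 50)² = 59² = 3481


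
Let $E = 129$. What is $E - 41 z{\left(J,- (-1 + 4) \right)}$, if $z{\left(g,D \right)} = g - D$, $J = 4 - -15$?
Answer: $-773$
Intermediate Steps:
$J = 19$ ($J = 4 + 15 = 19$)
$E - 41 z{\left(J,- (-1 + 4) \right)} = 129 - 41 \left(19 - - (-1 + 4)\right) = 129 - 41 \left(19 - \left(-1\right) 3\right) = 129 - 41 \left(19 - -3\right) = 129 - 41 \left(19 + 3\right) = 129 - 902 = -773$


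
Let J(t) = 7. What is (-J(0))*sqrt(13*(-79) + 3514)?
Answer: -7*sqrt(2487) ≈ -349.09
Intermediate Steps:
(-J(0))*sqrt(13*(-79) + 3514) = (-1*7)*sqrt(13*(-79) + 3514) = -7*sqrt(-1027 + 3514) = -7*sqrt(2487)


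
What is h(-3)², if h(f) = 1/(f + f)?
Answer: 1/36 ≈ 0.027778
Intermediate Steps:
h(f) = 1/(2*f)
h(-3)² = ((½)/(-3))² = ((½)*(-⅓))² = (-⅙)² = 1/36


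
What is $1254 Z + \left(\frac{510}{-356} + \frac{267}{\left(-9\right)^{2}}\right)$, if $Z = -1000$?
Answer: $- \frac{6026715043}{4806} \approx -1.254 \cdot 10^{6}$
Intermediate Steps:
$1254 Z + \left(\frac{510}{-356} + \frac{267}{\left(-9\right)^{2}}\right) = 1254 \left(-1000\right) + \left(\frac{510}{-356} + \frac{267}{\left(-9\right)^{2}}\right) = -1254000 + \left(510 \left(- \frac{1}{356}\right) + \frac{267}{81}\right) = -1254000 + \left(- \frac{255}{178} + 267 \cdot \frac{1}{81}\right) = -1254000 + \left(- \frac{255}{178} + \frac{89}{27}\right) = -1254000 + \frac{8957}{4806} = - \frac{6026715043}{4806}$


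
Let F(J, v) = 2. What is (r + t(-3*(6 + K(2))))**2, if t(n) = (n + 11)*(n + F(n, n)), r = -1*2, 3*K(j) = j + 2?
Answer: 47524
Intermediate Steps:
K(j) = 2/3 + j/3 (K(j) = (j + 2)/3 = (2 + j)/3 = 2/3 + j/3)
r = -2
t(n) = (2 + n)*(11 + n) (t(n) = (n + 11)*(n + 2) = (11 + n)*(2 + n) = (2 + n)*(11 + n))
(r + t(-3*(6 + K(2))))**2 = (-2 + (22 + (-3*(6 + (2/3 + (1/3)*2)))**2 + 13*(-3*(6 + (2/3 + (1/3)*2)))))**2 = (-2 + (22 + (-3*(6 + (2/3 + 2/3)))**2 + 13*(-3*(6 + (2/3 + 2/3)))))**2 = (-2 + (22 + (-3*(6 + 4/3))**2 + 13*(-3*(6 + 4/3))))**2 = (-2 + (22 + (-3*22/3)**2 + 13*(-3*22/3)))**2 = (-2 + (22 + (-22)**2 + 13*(-22)))**2 = (-2 + (22 + 484 - 286))**2 = (-2 + 220)**2 = 218**2 = 47524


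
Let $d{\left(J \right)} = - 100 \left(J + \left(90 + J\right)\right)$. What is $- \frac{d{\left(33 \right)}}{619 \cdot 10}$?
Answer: $\frac{1560}{619} \approx 2.5202$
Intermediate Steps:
$d{\left(J \right)} = -9000 - 200 J$ ($d{\left(J \right)} = - 100 \left(90 + 2 J\right) = -9000 - 200 J$)
$- \frac{d{\left(33 \right)}}{619 \cdot 10} = - \frac{-9000 - 6600}{619 \cdot 10} = - \frac{-9000 - 6600}{6190} = - \frac{-15600}{6190} = \left(-1\right) \left(- \frac{1560}{619}\right) = \frac{1560}{619}$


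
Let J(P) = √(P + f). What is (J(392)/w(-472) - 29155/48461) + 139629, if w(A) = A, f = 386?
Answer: 138092486/989 - √778/472 ≈ 1.3963e+5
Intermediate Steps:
J(P) = √(386 + P) (J(P) = √(P + 386) = √(386 + P))
(J(392)/w(-472) - 29155/48461) + 139629 = (√(386 + 392)/(-472) - 29155/48461) + 139629 = (√778*(-1/472) - 29155*1/48461) + 139629 = (-√778/472 - 595/989) + 139629 = (-595/989 - √778/472) + 139629 = 138092486/989 - √778/472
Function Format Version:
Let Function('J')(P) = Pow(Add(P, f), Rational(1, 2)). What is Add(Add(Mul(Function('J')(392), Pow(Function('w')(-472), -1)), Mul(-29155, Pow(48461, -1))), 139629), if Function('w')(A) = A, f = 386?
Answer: Add(Rational(138092486, 989), Mul(Rational(-1, 472), Pow(778, Rational(1, 2)))) ≈ 1.3963e+5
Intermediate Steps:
Function('J')(P) = Pow(Add(386, P), Rational(1, 2)) (Function('J')(P) = Pow(Add(P, 386), Rational(1, 2)) = Pow(Add(386, P), Rational(1, 2)))
Add(Add(Mul(Function('J')(392), Pow(Function('w')(-472), -1)), Mul(-29155, Pow(48461, -1))), 139629) = Add(Add(Mul(Pow(Add(386, 392), Rational(1, 2)), Pow(-472, -1)), Mul(-29155, Pow(48461, -1))), 139629) = Add(Add(Mul(Pow(778, Rational(1, 2)), Rational(-1, 472)), Mul(-29155, Rational(1, 48461))), 139629) = Add(Add(Mul(Rational(-1, 472), Pow(778, Rational(1, 2))), Rational(-595, 989)), 139629) = Add(Add(Rational(-595, 989), Mul(Rational(-1, 472), Pow(778, Rational(1, 2)))), 139629) = Add(Rational(138092486, 989), Mul(Rational(-1, 472), Pow(778, Rational(1, 2))))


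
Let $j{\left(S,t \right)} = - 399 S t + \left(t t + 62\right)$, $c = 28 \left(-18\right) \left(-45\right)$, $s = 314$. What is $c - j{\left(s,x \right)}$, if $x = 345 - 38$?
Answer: $38391171$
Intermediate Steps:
$x = 307$
$c = 22680$ ($c = \left(-504\right) \left(-45\right) = 22680$)
$j{\left(S,t \right)} = 62 + t^{2} - 399 S t$ ($j{\left(S,t \right)} = - 399 S t + \left(t^{2} + 62\right) = - 399 S t + \left(62 + t^{2}\right) = 62 + t^{2} - 399 S t$)
$c - j{\left(s,x \right)} = 22680 - \left(62 + 307^{2} - 125286 \cdot 307\right) = 22680 - \left(62 + 94249 - 38462802\right) = 22680 - -38368491 = 22680 + 38368491 = 38391171$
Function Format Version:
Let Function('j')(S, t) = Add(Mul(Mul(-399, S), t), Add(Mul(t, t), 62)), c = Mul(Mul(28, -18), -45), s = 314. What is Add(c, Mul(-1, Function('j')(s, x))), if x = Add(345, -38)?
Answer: 38391171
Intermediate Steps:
x = 307
c = 22680 (c = Mul(-504, -45) = 22680)
Function('j')(S, t) = Add(62, Pow(t, 2), Mul(-399, S, t)) (Function('j')(S, t) = Add(Mul(-399, S, t), Add(Pow(t, 2), 62)) = Add(Mul(-399, S, t), Add(62, Pow(t, 2))) = Add(62, Pow(t, 2), Mul(-399, S, t)))
Add(c, Mul(-1, Function('j')(s, x))) = Add(22680, Mul(-1, Add(62, Pow(307, 2), Mul(-399, 314, 307)))) = Add(22680, Mul(-1, Add(62, 94249, -38462802))) = Add(22680, Mul(-1, -38368491)) = Add(22680, 38368491) = 38391171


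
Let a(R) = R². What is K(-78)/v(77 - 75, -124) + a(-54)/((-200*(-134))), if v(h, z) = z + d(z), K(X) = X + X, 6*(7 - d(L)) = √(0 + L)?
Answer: 74401983/51603400 - 117*I*√31/30808 ≈ 1.4418 - 0.021145*I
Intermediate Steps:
d(L) = 7 - √L/6 (d(L) = 7 - √(0 + L)/6 = 7 - √L/6)
K(X) = 2*X
v(h, z) = 7 + z - √z/6 (v(h, z) = z + (7 - √z/6) = 7 + z - √z/6)
K(-78)/v(77 - 75, -124) + a(-54)/((-200*(-134))) = (2*(-78))/(7 - 124 - I*√31/3) + (-54)²/((-200*(-134))) = -156/(7 - 124 - I*√31/3) + 2916/26800 = -156/(7 - 124 - I*√31/3) + 2916*(1/26800) = -156/(-117 - I*√31/3) + 729/6700 = 729/6700 - 156/(-117 - I*√31/3)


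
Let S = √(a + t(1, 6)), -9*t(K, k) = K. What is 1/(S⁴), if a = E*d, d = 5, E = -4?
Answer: 81/32761 ≈ 0.0024725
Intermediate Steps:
t(K, k) = -K/9
a = -20 (a = -4*5 = -20)
S = I*√181/3 (S = √(-20 - ⅑*1) = √(-20 - ⅑) = √(-181/9) = I*√181/3 ≈ 4.4845*I)
1/(S⁴) = 1/((I*√181/3)⁴) = 1/(32761/81) = 81/32761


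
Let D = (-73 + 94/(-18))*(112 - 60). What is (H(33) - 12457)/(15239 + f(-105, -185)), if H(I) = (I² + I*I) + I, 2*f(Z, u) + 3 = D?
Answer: -184428/237667 ≈ -0.77599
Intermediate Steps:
D = -36608/9 (D = (-73 + 94*(-1/18))*52 = (-73 - 47/9)*52 = -704/9*52 = -36608/9 ≈ -4067.6)
f(Z, u) = -36635/18 (f(Z, u) = -3/2 + (½)*(-36608/9) = -3/2 - 18304/9 = -36635/18)
H(I) = I + 2*I² (H(I) = (I² + I²) + I = 2*I² + I = I + 2*I²)
(H(33) - 12457)/(15239 + f(-105, -185)) = (33*(1 + 2*33) - 12457)/(15239 - 36635/18) = (33*(1 + 66) - 12457)/(237667/18) = (33*67 - 12457)*(18/237667) = (2211 - 12457)*(18/237667) = -10246*18/237667 = -184428/237667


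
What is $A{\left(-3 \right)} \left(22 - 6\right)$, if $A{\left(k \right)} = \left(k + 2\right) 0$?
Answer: $0$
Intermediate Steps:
$A{\left(k \right)} = 0$ ($A{\left(k \right)} = \left(2 + k\right) 0 = 0$)
$A{\left(-3 \right)} \left(22 - 6\right) = 0 \left(22 - 6\right) = 0 \cdot 16 = 0$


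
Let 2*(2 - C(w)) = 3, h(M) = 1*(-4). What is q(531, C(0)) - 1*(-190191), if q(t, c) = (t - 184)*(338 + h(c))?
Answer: 306089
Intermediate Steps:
h(M) = -4
C(w) = 1/2 (C(w) = 2 - 1/2*3 = 2 - 3/2 = 1/2)
q(t, c) = -61456 + 334*t (q(t, c) = (t - 184)*(338 - 4) = (-184 + t)*334 = -61456 + 334*t)
q(531, C(0)) - 1*(-190191) = (-61456 + 334*531) - 1*(-190191) = (-61456 + 177354) + 190191 = 115898 + 190191 = 306089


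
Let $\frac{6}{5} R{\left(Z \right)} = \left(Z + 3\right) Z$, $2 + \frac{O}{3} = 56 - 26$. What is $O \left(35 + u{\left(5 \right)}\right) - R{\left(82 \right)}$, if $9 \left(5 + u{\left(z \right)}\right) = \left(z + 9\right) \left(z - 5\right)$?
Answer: $- \frac{9865}{3} \approx -3288.3$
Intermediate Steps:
$O = 84$ ($O = -6 + 3 \left(56 - 26\right) = -6 + 3 \cdot 30 = -6 + 90 = 84$)
$u{\left(z \right)} = -5 + \frac{\left(-5 + z\right) \left(9 + z\right)}{9}$ ($u{\left(z \right)} = -5 + \frac{\left(z + 9\right) \left(z - 5\right)}{9} = -5 + \frac{\left(9 + z\right) \left(-5 + z\right)}{9} = -5 + \frac{\left(-5 + z\right) \left(9 + z\right)}{9}$)
$R{\left(Z \right)} = \frac{5 Z \left(3 + Z\right)}{6}$ ($R{\left(Z \right)} = \frac{5 \left(Z + 3\right) Z}{6} = \frac{5 \left(3 + Z\right) Z}{6} = \frac{5 Z \left(3 + Z\right)}{6}$)
$O \left(35 + u{\left(5 \right)}\right) - R{\left(82 \right)} = 84 \left(35 + \left(-10 + \frac{5^{2}}{9} + \frac{4}{9} \cdot 5\right)\right) - \frac{5}{6} \cdot 82 \left(3 + 82\right) = 84 \left(35 + \left(-10 + \frac{1}{9} \cdot 25 + \frac{20}{9}\right)\right) - \frac{5}{6} \cdot 82 \cdot 85 = 84 \left(35 + \left(-10 + \frac{25}{9} + \frac{20}{9}\right)\right) - \frac{17425}{3} = 84 \left(35 - 5\right) - \frac{17425}{3} = 84 \cdot 30 - \frac{17425}{3} = 2520 - \frac{17425}{3} = - \frac{9865}{3}$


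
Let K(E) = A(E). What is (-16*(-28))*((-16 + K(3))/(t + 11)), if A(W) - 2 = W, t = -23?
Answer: 1232/3 ≈ 410.67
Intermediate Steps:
A(W) = 2 + W
K(E) = 2 + E
(-16*(-28))*((-16 + K(3))/(t + 11)) = (-16*(-28))*((-16 + (2 + 3))/(-23 + 11)) = 448*((-16 + 5)/(-12)) = 448*(-11*(-1/12)) = 448*(11/12) = 1232/3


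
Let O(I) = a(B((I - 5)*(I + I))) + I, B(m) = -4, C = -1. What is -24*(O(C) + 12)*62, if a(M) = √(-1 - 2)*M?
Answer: -16368 + 5952*I*√3 ≈ -16368.0 + 10309.0*I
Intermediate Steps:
a(M) = I*M*√3 (a(M) = √(-3)*M = (I*√3)*M = I*M*√3)
O(I) = I - 4*I*√3 (O(I) = I*(-4)*√3 + I = -4*I*√3 + I = I - 4*I*√3)
-24*(O(C) + 12)*62 = -24*((-1 - 4*I*√3) + 12)*62 = -24*(11 - 4*I*√3)*62 = (-264 + 96*I*√3)*62 = -16368 + 5952*I*√3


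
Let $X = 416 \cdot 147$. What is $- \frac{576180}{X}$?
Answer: $- \frac{48015}{5096} \approx -9.4221$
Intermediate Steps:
$X = 61152$
$- \frac{576180}{X} = - \frac{576180}{61152} = \left(-576180\right) \frac{1}{61152} = - \frac{48015}{5096}$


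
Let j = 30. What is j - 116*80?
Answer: -9250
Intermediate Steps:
j - 116*80 = 30 - 116*80 = 30 - 9280 = -9250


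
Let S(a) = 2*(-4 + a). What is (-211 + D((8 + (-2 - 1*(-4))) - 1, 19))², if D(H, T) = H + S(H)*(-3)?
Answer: 53824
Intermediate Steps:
S(a) = -8 + 2*a
D(H, T) = 24 - 5*H (D(H, T) = H + (-8 + 2*H)*(-3) = H + (24 - 6*H) = 24 - 5*H)
(-211 + D((8 + (-2 - 1*(-4))) - 1, 19))² = (-211 + (24 - 5*((8 + (-2 - 1*(-4))) - 1)))² = (-211 + (24 - 5*((8 + (-2 + 4)) - 1)))² = (-211 + (24 - 5*((8 + 2) - 1)))² = (-211 + (24 - 5*(10 - 1)))² = (-211 + (24 - 5*9))² = (-211 + (24 - 45))² = (-211 - 21)² = (-232)² = 53824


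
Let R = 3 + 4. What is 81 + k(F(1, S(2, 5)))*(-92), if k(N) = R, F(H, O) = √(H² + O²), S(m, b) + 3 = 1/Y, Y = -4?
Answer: -563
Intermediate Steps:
S(m, b) = -13/4 (S(m, b) = -3 + 1/(-4) = -3 - ¼ = -13/4)
R = 7
k(N) = 7
81 + k(F(1, S(2, 5)))*(-92) = 81 + 7*(-92) = 81 - 644 = -563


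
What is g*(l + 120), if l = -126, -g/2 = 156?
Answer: 1872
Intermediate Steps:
g = -312 (g = -2*156 = -312)
g*(l + 120) = -312*(-126 + 120) = -312*(-6) = 1872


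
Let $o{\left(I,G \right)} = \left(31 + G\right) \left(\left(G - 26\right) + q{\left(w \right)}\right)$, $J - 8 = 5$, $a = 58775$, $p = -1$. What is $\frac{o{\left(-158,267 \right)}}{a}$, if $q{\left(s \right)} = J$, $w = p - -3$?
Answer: $\frac{75692}{58775} \approx 1.2878$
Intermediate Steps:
$J = 13$ ($J = 8 + 5 = 13$)
$w = 2$ ($w = -1 - -3 = -1 + 3 = 2$)
$q{\left(s \right)} = 13$
$o{\left(I,G \right)} = \left(-13 + G\right) \left(31 + G\right)$ ($o{\left(I,G \right)} = \left(31 + G\right) \left(\left(G - 26\right) + 13\right) = \left(31 + G\right) \left(\left(-26 + G\right) + 13\right) = \left(31 + G\right) \left(-13 + G\right) = \left(-13 + G\right) \left(31 + G\right)$)
$\frac{o{\left(-158,267 \right)}}{a} = \frac{-403 + 267^{2} + 18 \cdot 267}{58775} = \left(-403 + 71289 + 4806\right) \frac{1}{58775} = 75692 \cdot \frac{1}{58775} = \frac{75692}{58775}$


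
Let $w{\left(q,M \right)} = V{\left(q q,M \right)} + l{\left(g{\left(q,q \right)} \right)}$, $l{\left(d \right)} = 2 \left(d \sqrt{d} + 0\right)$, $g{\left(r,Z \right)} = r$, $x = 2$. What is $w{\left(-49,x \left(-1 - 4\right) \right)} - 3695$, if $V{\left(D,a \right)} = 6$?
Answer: $-3689 - 686 i \approx -3689.0 - 686.0 i$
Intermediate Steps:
$l{\left(d \right)} = 2 d^{\frac{3}{2}}$ ($l{\left(d \right)} = 2 \left(d^{\frac{3}{2}} + 0\right) = 2 d^{\frac{3}{2}}$)
$w{\left(q,M \right)} = 6 + 2 q^{\frac{3}{2}}$
$w{\left(-49,x \left(-1 - 4\right) \right)} - 3695 = \left(6 + 2 \left(-49\right)^{\frac{3}{2}}\right) - 3695 = \left(6 + 2 \left(- 343 i\right)\right) - 3695 = \left(6 - 686 i\right) - 3695 = -3689 - 686 i$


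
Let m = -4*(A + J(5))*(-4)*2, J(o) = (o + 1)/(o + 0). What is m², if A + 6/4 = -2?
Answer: 135424/25 ≈ 5417.0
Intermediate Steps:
J(o) = (1 + o)/o
A = -7/2 (A = -3/2 - 2 = -7/2 ≈ -3.5000)
m = -368/5 (m = -4*(-7/2 + (1 + 5)/5)*(-4)*2 = -4*(-7/2 + (⅕)*6)*(-4)*2 = -4*(-7/2 + 6/5)*(-4)*2 = -(-46)*(-4)/5*2 = -4*46/5*2 = -184/5*2 = -368/5 ≈ -73.600)
m² = (-368/5)² = 135424/25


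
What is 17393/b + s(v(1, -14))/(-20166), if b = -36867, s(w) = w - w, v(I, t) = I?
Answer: -17393/36867 ≈ -0.47178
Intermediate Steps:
s(w) = 0
17393/b + s(v(1, -14))/(-20166) = 17393/(-36867) + 0/(-20166) = 17393*(-1/36867) + 0*(-1/20166) = -17393/36867 + 0 = -17393/36867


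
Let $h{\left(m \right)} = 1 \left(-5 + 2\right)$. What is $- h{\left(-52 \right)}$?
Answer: $3$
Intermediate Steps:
$h{\left(m \right)} = -3$ ($h{\left(m \right)} = 1 \left(-3\right) = -3$)
$- h{\left(-52 \right)} = \left(-1\right) \left(-3\right) = 3$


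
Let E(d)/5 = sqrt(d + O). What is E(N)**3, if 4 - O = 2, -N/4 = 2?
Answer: -750*I*sqrt(6) ≈ -1837.1*I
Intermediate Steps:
N = -8 (N = -4*2 = -8)
O = 2 (O = 4 - 1*2 = 4 - 2 = 2)
E(d) = 5*sqrt(2 + d) (E(d) = 5*sqrt(d + 2) = 5*sqrt(2 + d))
E(N)**3 = (5*sqrt(2 - 8))**3 = (5*sqrt(-6))**3 = (5*(I*sqrt(6)))**3 = (5*I*sqrt(6))**3 = -750*I*sqrt(6)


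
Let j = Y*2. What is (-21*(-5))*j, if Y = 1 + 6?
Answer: 1470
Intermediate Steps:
Y = 7
j = 14 (j = 7*2 = 14)
(-21*(-5))*j = -21*(-5)*14 = 105*14 = 1470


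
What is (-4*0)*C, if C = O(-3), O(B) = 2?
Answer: 0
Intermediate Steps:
C = 2
(-4*0)*C = -4*0*2 = 0*2 = 0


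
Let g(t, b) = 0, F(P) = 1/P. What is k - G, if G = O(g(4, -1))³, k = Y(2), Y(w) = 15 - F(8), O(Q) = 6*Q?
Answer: 119/8 ≈ 14.875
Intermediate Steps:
F(P) = 1/P
Y(w) = 119/8 (Y(w) = 15 - 1/8 = 15 - 1*⅛ = 15 - ⅛ = 119/8)
k = 119/8 ≈ 14.875
G = 0 (G = (6*0)³ = 0³ = 0)
k - G = 119/8 - 1*0 = 119/8 + 0 = 119/8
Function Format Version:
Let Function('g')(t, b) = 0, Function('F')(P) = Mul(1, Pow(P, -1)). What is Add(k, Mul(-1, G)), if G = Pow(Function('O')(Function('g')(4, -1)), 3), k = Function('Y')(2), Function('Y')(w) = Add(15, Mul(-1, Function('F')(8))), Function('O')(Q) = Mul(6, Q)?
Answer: Rational(119, 8) ≈ 14.875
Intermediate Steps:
Function('F')(P) = Pow(P, -1)
Function('Y')(w) = Rational(119, 8) (Function('Y')(w) = Add(15, Mul(-1, Pow(8, -1))) = Add(15, Mul(-1, Rational(1, 8))) = Add(15, Rational(-1, 8)) = Rational(119, 8))
k = Rational(119, 8) ≈ 14.875
G = 0 (G = Pow(Mul(6, 0), 3) = Pow(0, 3) = 0)
Add(k, Mul(-1, G)) = Add(Rational(119, 8), Mul(-1, 0)) = Add(Rational(119, 8), 0) = Rational(119, 8)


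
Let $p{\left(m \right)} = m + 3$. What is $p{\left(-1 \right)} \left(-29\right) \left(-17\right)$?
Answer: $986$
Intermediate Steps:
$p{\left(m \right)} = 3 + m$
$p{\left(-1 \right)} \left(-29\right) \left(-17\right) = \left(3 - 1\right) \left(-29\right) \left(-17\right) = 2 \left(-29\right) \left(-17\right) = \left(-58\right) \left(-17\right) = 986$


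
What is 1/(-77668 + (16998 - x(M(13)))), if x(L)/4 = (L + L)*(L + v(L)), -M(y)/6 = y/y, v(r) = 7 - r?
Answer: -1/60334 ≈ -1.6574e-5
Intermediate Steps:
M(y) = -6 (M(y) = -6*y/y = -6*1 = -6)
x(L) = 56*L (x(L) = 4*((L + L)*(L + (7 - L))) = 4*((2*L)*7) = 4*(14*L) = 56*L)
1/(-77668 + (16998 - x(M(13)))) = 1/(-77668 + (16998 - 56*(-6))) = 1/(-77668 + (16998 - 1*(-336))) = 1/(-77668 + (16998 + 336)) = 1/(-77668 + 17334) = 1/(-60334) = -1/60334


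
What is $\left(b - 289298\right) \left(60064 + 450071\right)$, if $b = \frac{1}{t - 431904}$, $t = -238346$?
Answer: $- \frac{19783237772683527}{134050} \approx -1.4758 \cdot 10^{11}$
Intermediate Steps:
$b = - \frac{1}{670250}$ ($b = \frac{1}{-238346 - 431904} = \frac{1}{-670250} = - \frac{1}{670250} \approx -1.492 \cdot 10^{-6}$)
$\left(b - 289298\right) \left(60064 + 450071\right) = \left(- \frac{1}{670250} - 289298\right) \left(60064 + 450071\right) = \left(- \frac{193901984501}{670250}\right) 510135 = - \frac{19783237772683527}{134050}$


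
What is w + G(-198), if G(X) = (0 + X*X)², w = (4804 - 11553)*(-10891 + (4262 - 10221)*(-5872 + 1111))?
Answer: -189864065476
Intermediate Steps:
w = -191401019092 (w = -6749*(-10891 - 5959*(-4761)) = -6749*(-10891 + 28370799) = -6749*28359908 = -191401019092)
G(X) = X⁴ (G(X) = (0 + X²)² = (X²)² = X⁴)
w + G(-198) = -191401019092 + (-198)⁴ = -191401019092 + 1536953616 = -189864065476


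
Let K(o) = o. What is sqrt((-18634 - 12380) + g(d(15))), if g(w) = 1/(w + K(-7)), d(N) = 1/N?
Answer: I*sqrt(83862246)/52 ≈ 176.11*I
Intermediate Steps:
g(w) = 1/(-7 + w) (g(w) = 1/(w - 7) = 1/(-7 + w))
sqrt((-18634 - 12380) + g(d(15))) = sqrt((-18634 - 12380) + 1/(-7 + 1/15)) = sqrt(-31014 + 1/(-7 + 1/15)) = sqrt(-31014 + 1/(-104/15)) = sqrt(-31014 - 15/104) = sqrt(-3225471/104) = I*sqrt(83862246)/52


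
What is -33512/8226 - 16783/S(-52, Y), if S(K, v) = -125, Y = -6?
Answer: 66933979/514125 ≈ 130.19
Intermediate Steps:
-33512/8226 - 16783/S(-52, Y) = -33512/8226 - 16783/(-125) = -33512*1/8226 - 16783*(-1/125) = -16756/4113 + 16783/125 = 66933979/514125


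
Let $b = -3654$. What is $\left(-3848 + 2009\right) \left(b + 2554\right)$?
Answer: $2022900$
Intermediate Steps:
$\left(-3848 + 2009\right) \left(b + 2554\right) = \left(-3848 + 2009\right) \left(-3654 + 2554\right) = \left(-1839\right) \left(-1100\right) = 2022900$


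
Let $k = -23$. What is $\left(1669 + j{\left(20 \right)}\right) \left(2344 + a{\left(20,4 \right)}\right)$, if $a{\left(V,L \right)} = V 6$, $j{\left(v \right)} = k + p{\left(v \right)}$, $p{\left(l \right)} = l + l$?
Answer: $4154304$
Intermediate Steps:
$p{\left(l \right)} = 2 l$
$j{\left(v \right)} = -23 + 2 v$
$a{\left(V,L \right)} = 6 V$
$\left(1669 + j{\left(20 \right)}\right) \left(2344 + a{\left(20,4 \right)}\right) = \left(1669 + \left(-23 + 2 \cdot 20\right)\right) \left(2344 + 6 \cdot 20\right) = \left(1669 + \left(-23 + 40\right)\right) \left(2344 + 120\right) = \left(1669 + 17\right) 2464 = 1686 \cdot 2464 = 4154304$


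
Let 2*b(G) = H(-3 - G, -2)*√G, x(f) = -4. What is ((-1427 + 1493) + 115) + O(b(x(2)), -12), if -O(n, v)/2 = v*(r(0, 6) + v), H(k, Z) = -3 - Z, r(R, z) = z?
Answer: 37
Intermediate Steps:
b(G) = -√G/2 (b(G) = ((-3 - 1*(-2))*√G)/2 = ((-3 + 2)*√G)/2 = (-√G)/2 = -√G/2)
O(n, v) = -2*v*(6 + v)
((-1427 + 1493) + 115) + O(b(x(2)), -12) = ((-1427 + 1493) + 115) - 2*(-12)*(6 - 12) = (66 + 115) - 2*(-12)*(-6) = 181 - 144 = 37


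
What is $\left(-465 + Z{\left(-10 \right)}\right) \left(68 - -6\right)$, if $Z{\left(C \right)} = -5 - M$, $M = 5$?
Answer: $-35150$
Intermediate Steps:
$Z{\left(C \right)} = -10$ ($Z{\left(C \right)} = -5 - 5 = -10$)
$\left(-465 + Z{\left(-10 \right)}\right) \left(68 - -6\right) = \left(-465 - 10\right) \left(68 - -6\right) = - 475 \left(68 + \left(12 - 6\right)\right) = - 475 \left(68 + 6\right) = \left(-475\right) 74 = -35150$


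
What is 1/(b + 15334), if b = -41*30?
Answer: 1/14104 ≈ 7.0902e-5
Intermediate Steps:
b = -1230
1/(b + 15334) = 1/(-1230 + 15334) = 1/14104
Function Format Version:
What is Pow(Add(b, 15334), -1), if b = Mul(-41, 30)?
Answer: Rational(1, 14104) ≈ 7.0902e-5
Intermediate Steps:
b = -1230
Pow(Add(b, 15334), -1) = Pow(Add(-1230, 15334), -1) = Pow(14104, -1) = Rational(1, 14104)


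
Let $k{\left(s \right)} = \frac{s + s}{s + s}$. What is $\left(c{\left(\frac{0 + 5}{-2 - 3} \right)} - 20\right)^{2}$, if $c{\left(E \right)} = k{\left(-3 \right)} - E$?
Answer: $324$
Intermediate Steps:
$k{\left(s \right)} = 1$ ($k{\left(s \right)} = \frac{2 s}{2 s} = 2 s \frac{1}{2 s} = 1$)
$c{\left(E \right)} = 1 - E$
$\left(c{\left(\frac{0 + 5}{-2 - 3} \right)} - 20\right)^{2} = \left(\left(1 - \frac{0 + 5}{-2 - 3}\right) - 20\right)^{2} = \left(\left(1 - \frac{5}{-5}\right) - 20\right)^{2} = \left(\left(1 - 5 \left(- \frac{1}{5}\right)\right) - 20\right)^{2} = \left(\left(1 - -1\right) - 20\right)^{2} = \left(\left(1 + 1\right) - 20\right)^{2} = \left(2 - 20\right)^{2} = \left(-18\right)^{2} = 324$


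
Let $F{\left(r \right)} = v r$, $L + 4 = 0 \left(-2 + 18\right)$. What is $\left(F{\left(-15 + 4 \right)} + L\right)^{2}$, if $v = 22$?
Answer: $60516$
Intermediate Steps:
$L = -4$ ($L = -4 + 0 \left(-2 + 18\right) = -4 + 0 \cdot 16 = -4 + 0 = -4$)
$F{\left(r \right)} = 22 r$
$\left(F{\left(-15 + 4 \right)} + L\right)^{2} = \left(22 \left(-15 + 4\right) - 4\right)^{2} = \left(22 \left(-11\right) - 4\right)^{2} = \left(-242 - 4\right)^{2} = \left(-246\right)^{2} = 60516$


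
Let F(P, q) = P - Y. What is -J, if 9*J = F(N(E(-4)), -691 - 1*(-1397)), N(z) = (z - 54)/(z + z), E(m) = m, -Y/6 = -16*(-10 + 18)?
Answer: 3043/36 ≈ 84.528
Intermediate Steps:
Y = 768 (Y = -(-96)*(-10 + 18) = -(-96)*8 = -6*(-128) = 768)
N(z) = (-54 + z)/(2*z) (N(z) = (-54 + z)/((2*z)) = (-54 + z)*(1/(2*z)) = (-54 + z)/(2*z))
F(P, q) = -768 + P (F(P, q) = P - 1*768 = P - 768 = -768 + P)
J = -3043/36 (J = (-768 + (½)*(-54 - 4)/(-4))/9 = (-768 + (½)*(-¼)*(-58))/9 = (-768 + 29/4)/9 = (⅑)*(-3043/4) = -3043/36 ≈ -84.528)
-J = -1*(-3043/36) = 3043/36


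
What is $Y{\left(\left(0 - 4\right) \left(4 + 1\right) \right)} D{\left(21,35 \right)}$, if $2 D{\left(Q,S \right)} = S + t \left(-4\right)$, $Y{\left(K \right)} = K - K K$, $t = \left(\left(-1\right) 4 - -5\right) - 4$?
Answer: $-9870$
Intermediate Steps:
$t = -3$ ($t = \left(-4 + 5\right) - 4 = 1 - 4 = -3$)
$Y{\left(K \right)} = K - K^{2}$
$D{\left(Q,S \right)} = 6 + \frac{S}{2}$ ($D{\left(Q,S \right)} = \frac{S - -12}{2} = \frac{S + 12}{2} = \frac{12 + S}{2} = 6 + \frac{S}{2}$)
$Y{\left(\left(0 - 4\right) \left(4 + 1\right) \right)} D{\left(21,35 \right)} = \left(0 - 4\right) \left(4 + 1\right) \left(1 - \left(0 - 4\right) \left(4 + 1\right)\right) \left(6 + \frac{1}{2} \cdot 35\right) = \left(-4\right) 5 \left(1 - \left(-4\right) 5\right) \left(6 + \frac{35}{2}\right) = - 20 \left(1 - -20\right) \frac{47}{2} = - 20 \left(1 + 20\right) \frac{47}{2} = \left(-20\right) 21 \cdot \frac{47}{2} = \left(-420\right) \frac{47}{2} = -9870$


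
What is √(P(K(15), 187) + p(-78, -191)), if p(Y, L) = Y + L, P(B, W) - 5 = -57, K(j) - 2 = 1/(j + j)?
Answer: I*√321 ≈ 17.916*I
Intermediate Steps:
K(j) = 2 + 1/(2*j) (K(j) = 2 + 1/(j + j) = 2 + 1/(2*j))
P(B, W) = -52 (P(B, W) = 5 - 57 = -52)
p(Y, L) = L + Y
√(P(K(15), 187) + p(-78, -191)) = √(-52 + (-191 - 78)) = √(-52 - 269) = √(-321) = I*√321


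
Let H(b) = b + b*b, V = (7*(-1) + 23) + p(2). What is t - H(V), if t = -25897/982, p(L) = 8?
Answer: -615097/982 ≈ -626.37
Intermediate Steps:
V = 24 (V = (7*(-1) + 23) + 8 = (-7 + 23) + 8 = 16 + 8 = 24)
t = -25897/982 (t = -25897*1/982 = -25897/982 ≈ -26.372)
H(b) = b + b²
t - H(V) = -25897/982 - 24*(1 + 24) = -25897/982 - 24*25 = -25897/982 - 1*600 = -25897/982 - 600 = -615097/982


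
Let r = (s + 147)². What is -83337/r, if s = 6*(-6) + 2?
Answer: -83337/12769 ≈ -6.5265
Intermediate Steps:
s = -34 (s = -36 + 2 = -34)
r = 12769 (r = (-34 + 147)² = 113² = 12769)
-83337/r = -83337/12769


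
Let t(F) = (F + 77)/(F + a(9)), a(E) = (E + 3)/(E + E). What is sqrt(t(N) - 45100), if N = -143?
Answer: I*sqrt(8222953354)/427 ≈ 212.37*I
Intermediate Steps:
a(E) = (3 + E)/(2*E) (a(E) = (3 + E)/((2*E)) = (3 + E)*(1/(2*E)) = (3 + E)/(2*E))
t(F) = (77 + F)/(2/3 + F) (t(F) = (F + 77)/(F + (1/2)*(3 + 9)/9) = (77 + F)/(F + (1/2)*(1/9)*12) = (77 + F)/(F + 2/3) = (77 + F)/(2/3 + F))
sqrt(t(N) - 45100) = sqrt(3*(77 - 143)/(2 + 3*(-143)) - 45100) = sqrt(3*(-66)/(2 - 429) - 45100) = sqrt(3*(-66)/(-427) - 45100) = sqrt(3*(-1/427)*(-66) - 45100) = sqrt(198/427 - 45100) = sqrt(-19257502/427) = I*sqrt(8222953354)/427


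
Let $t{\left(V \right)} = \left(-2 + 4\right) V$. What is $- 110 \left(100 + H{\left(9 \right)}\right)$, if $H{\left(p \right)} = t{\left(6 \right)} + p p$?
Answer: $-21230$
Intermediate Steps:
$t{\left(V \right)} = 2 V$
$H{\left(p \right)} = 12 + p^{2}$ ($H{\left(p \right)} = 2 \cdot 6 + p p = 12 + p^{2}$)
$- 110 \left(100 + H{\left(9 \right)}\right) = - 110 \left(100 + \left(12 + 9^{2}\right)\right) = - 110 \left(100 + \left(12 + 81\right)\right) = - 110 \left(100 + 93\right) = \left(-110\right) 193 = -21230$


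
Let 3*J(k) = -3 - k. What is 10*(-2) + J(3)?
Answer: -22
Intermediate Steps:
J(k) = -1 - k/3 (J(k) = (-3 - k)/3 = -1 - k/3)
10*(-2) + J(3) = 10*(-2) + (-1 - ⅓*3) = -20 + (-1 - 1) = -20 - 2 = -22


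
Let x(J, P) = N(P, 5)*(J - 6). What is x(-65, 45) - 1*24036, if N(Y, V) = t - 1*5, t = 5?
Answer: -24036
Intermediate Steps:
N(Y, V) = 0 (N(Y, V) = 5 - 1*5 = 5 - 5 = 0)
x(J, P) = 0 (x(J, P) = 0*(J - 6) = 0*(-6 + J) = 0)
x(-65, 45) - 1*24036 = 0 - 1*24036 = 0 - 24036 = -24036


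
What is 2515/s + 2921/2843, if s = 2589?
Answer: 14712614/7360527 ≈ 1.9989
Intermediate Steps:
2515/s + 2921/2843 = 2515/2589 + 2921/2843 = 14712614/7360527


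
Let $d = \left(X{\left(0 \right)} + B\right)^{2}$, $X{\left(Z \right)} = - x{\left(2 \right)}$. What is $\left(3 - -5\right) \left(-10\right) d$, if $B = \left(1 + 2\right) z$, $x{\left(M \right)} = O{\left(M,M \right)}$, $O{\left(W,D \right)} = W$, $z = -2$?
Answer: $-5120$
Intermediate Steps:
$x{\left(M \right)} = M$
$X{\left(Z \right)} = -2$ ($X{\left(Z \right)} = \left(-1\right) 2 = -2$)
$B = -6$ ($B = \left(1 + 2\right) \left(-2\right) = 3 \left(-2\right) = -6$)
$d = 64$ ($d = \left(-2 - 6\right)^{2} = \left(-8\right)^{2} = 64$)
$\left(3 - -5\right) \left(-10\right) d = \left(3 - -5\right) \left(-10\right) 64 = \left(3 + 5\right) \left(-10\right) 64 = 8 \left(-10\right) 64 = \left(-80\right) 64 = -5120$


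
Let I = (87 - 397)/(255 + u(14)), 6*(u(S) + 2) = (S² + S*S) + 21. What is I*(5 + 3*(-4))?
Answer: 13020/1931 ≈ 6.7426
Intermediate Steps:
u(S) = 3/2 + S²/3 (u(S) = -2 + ((S² + S*S) + 21)/6 = -2 + ((S² + S²) + 21)/6 = -2 + (2*S² + 21)/6 = -2 + (21 + 2*S²)/6 = -2 + (7/2 + S²/3) = 3/2 + S²/3)
I = -1860/1931 (I = (87 - 397)/(255 + (3/2 + (⅓)*14²)) = -310/(255 + (3/2 + (⅓)*196)) = -310/(255 + (3/2 + 196/3)) = -310/(255 + 401/6) = -310/1931/6 = -310*6/1931 = -1860/1931 ≈ -0.96323)
I*(5 + 3*(-4)) = -1860*(5 + 3*(-4))/1931 = -1860*(5 - 12)/1931 = -1860/1931*(-7) = 13020/1931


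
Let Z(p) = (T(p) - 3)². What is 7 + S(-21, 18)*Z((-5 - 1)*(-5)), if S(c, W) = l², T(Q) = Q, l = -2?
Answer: 2923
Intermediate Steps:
S(c, W) = 4 (S(c, W) = (-2)² = 4)
Z(p) = (-3 + p)² (Z(p) = (p - 3)² = (-3 + p)²)
7 + S(-21, 18)*Z((-5 - 1)*(-5)) = 7 + 4*(-3 + (-5 - 1)*(-5))² = 7 + 4*(-3 - 6*(-5))² = 7 + 4*(-3 + 30)² = 7 + 4*27² = 7 + 4*729 = 7 + 2916 = 2923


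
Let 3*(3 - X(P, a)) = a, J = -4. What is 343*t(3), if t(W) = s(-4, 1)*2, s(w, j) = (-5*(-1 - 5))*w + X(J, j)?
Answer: -241472/3 ≈ -80491.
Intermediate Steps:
X(P, a) = 3 - a/3
s(w, j) = 3 + 30*w - j/3 (s(w, j) = (-5*(-1 - 5))*w + (3 - j/3) = (-5*(-6))*w + (3 - j/3) = 30*w + (3 - j/3) = 3 + 30*w - j/3)
t(W) = -704/3 (t(W) = (3 + 30*(-4) - ⅓*1)*2 = (3 - 120 - ⅓)*2 = -352/3*2 = -704/3)
343*t(3) = 343*(-704/3) = -241472/3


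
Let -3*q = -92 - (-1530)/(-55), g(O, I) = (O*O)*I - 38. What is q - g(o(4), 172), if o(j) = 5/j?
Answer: -25187/132 ≈ -190.81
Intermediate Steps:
g(O, I) = -38 + I*O² (g(O, I) = O²*I - 38 = I*O² - 38 = -38 + I*O²)
q = 1318/33 (q = -(-92 - (-1530)/(-55))/3 = -(-92 - (-1530)*(-1)/55)/3 = -(-92 - 51*6/11)/3 = -(-92 - 306/11)/3 = -⅓*(-1318/11) = 1318/33 ≈ 39.939)
q - g(o(4), 172) = 1318/33 - (-38 + 172*(5/4)²) = 1318/33 - (-38 + 172*(25/16)) = 1318/33 - (-38 + 1075/4) = 1318/33 - 1*923/4 = 1318/33 - 923/4 = -25187/132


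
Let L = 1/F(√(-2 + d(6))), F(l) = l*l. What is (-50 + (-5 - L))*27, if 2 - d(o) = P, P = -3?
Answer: -1494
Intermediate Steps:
d(o) = 5 (d(o) = 2 - 1*(-3) = 2 + 3 = 5)
F(l) = l²
L = ⅓ (L = 1/((√(-2 + 5))²) = 1/((√3)²) = 1/3 = ⅓ ≈ 0.33333)
(-50 + (-5 - L))*27 = (-50 + (-5 - 1*⅓))*27 = (-50 + (-5 - ⅓))*27 = (-50 - 16/3)*27 = -166/3*27 = -1494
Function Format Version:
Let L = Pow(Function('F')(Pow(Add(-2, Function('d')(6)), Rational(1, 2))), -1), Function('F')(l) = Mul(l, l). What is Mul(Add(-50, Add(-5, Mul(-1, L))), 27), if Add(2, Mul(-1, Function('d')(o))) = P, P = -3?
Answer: -1494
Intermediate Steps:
Function('d')(o) = 5 (Function('d')(o) = Add(2, Mul(-1, -3)) = Add(2, 3) = 5)
Function('F')(l) = Pow(l, 2)
L = Rational(1, 3) (L = Pow(Pow(Pow(Add(-2, 5), Rational(1, 2)), 2), -1) = Pow(Pow(Pow(3, Rational(1, 2)), 2), -1) = Pow(3, -1) = Rational(1, 3) ≈ 0.33333)
Mul(Add(-50, Add(-5, Mul(-1, L))), 27) = Mul(Add(-50, Add(-5, Mul(-1, Rational(1, 3)))), 27) = Mul(Add(-50, Add(-5, Rational(-1, 3))), 27) = Mul(Add(-50, Rational(-16, 3)), 27) = Mul(Rational(-166, 3), 27) = -1494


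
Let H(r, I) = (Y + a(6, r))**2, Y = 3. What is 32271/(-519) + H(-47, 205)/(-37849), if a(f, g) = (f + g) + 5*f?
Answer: -407152765/6547877 ≈ -62.181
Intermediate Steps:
a(f, g) = g + 6*f
H(r, I) = (39 + r)**2 (H(r, I) = (3 + (r + 6*6))**2 = (3 + (r + 36))**2 = (3 + (36 + r))**2 = (39 + r)**2)
32271/(-519) + H(-47, 205)/(-37849) = 32271/(-519) + (39 - 47)**2/(-37849) = 32271*(-1/519) + (-8)**2*(-1/37849) = -10757/173 + 64*(-1/37849) = -10757/173 - 64/37849 = -407152765/6547877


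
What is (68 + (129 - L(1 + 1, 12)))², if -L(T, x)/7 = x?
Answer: 78961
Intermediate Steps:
L(T, x) = -7*x
(68 + (129 - L(1 + 1, 12)))² = (68 + (129 - (-7)*12))² = (68 + (129 - 1*(-84)))² = (68 + (129 + 84))² = (68 + 213)² = 281² = 78961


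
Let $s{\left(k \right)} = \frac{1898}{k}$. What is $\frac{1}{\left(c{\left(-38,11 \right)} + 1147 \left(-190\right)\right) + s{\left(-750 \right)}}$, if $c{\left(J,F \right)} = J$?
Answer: $- \frac{375}{81738949} \approx -4.5878 \cdot 10^{-6}$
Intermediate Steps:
$\frac{1}{\left(c{\left(-38,11 \right)} + 1147 \left(-190\right)\right) + s{\left(-750 \right)}} = \frac{1}{\left(-38 + 1147 \left(-190\right)\right) + \frac{1898}{-750}} = \frac{1}{\left(-38 - 217930\right) + 1898 \left(- \frac{1}{750}\right)} = \frac{1}{-217968 - \frac{949}{375}} = \frac{1}{- \frac{81738949}{375}} = - \frac{375}{81738949}$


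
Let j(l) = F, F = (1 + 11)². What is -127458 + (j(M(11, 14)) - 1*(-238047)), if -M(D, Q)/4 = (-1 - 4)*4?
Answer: 110733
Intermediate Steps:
M(D, Q) = 80 (M(D, Q) = -4*(-1 - 4)*4 = -(-20)*4 = -4*(-20) = 80)
F = 144 (F = 12² = 144)
j(l) = 144
-127458 + (j(M(11, 14)) - 1*(-238047)) = -127458 + (144 - 1*(-238047)) = -127458 + (144 + 238047) = -127458 + 238191 = 110733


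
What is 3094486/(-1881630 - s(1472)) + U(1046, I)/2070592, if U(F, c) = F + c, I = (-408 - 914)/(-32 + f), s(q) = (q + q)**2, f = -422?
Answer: -725986091557863/2479088620555072 ≈ -0.29284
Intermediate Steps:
s(q) = 4*q**2 (s(q) = (2*q)**2 = 4*q**2)
I = 661/227 (I = (-408 - 914)/(-32 - 422) = -1322/(-454) = -1322*(-1/454) = 661/227 ≈ 2.9119)
3094486/(-1881630 - s(1472)) + U(1046, I)/2070592 = 3094486/(-1881630 - 4*1472**2) + (1046 + 661/227)/2070592 = 3094486/(-1881630 - 4*2166784) + (238103/227)*(1/2070592) = 3094486/(-1881630 - 1*8667136) + 238103/470024384 = 3094486/(-1881630 - 8667136) + 238103/470024384 = 3094486/(-10548766) + 238103/470024384 = 3094486*(-1/10548766) + 238103/470024384 = -1547243/5274383 + 238103/470024384 = -725986091557863/2479088620555072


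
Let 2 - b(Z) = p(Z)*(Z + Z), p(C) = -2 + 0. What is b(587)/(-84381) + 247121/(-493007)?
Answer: -22010883551/41600423667 ≈ -0.52910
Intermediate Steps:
p(C) = -2
b(Z) = 2 + 4*Z (b(Z) = 2 - (-2)*(Z + Z) = 2 - (-2)*2*Z = 2 - (-4)*Z = 2 + 4*Z)
b(587)/(-84381) + 247121/(-493007) = (2 + 4*587)/(-84381) + 247121/(-493007) = (2 + 2348)*(-1/84381) + 247121*(-1/493007) = 2350*(-1/84381) - 247121/493007 = -2350/84381 - 247121/493007 = -22010883551/41600423667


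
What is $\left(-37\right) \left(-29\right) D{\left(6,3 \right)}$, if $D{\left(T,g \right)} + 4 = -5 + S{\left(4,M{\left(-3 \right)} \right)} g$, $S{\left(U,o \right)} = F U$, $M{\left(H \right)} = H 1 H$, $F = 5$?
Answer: $54723$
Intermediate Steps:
$M{\left(H \right)} = H^{2}$ ($M{\left(H \right)} = H H = H^{2}$)
$S{\left(U,o \right)} = 5 U$
$D{\left(T,g \right)} = -9 + 20 g$ ($D{\left(T,g \right)} = -4 + \left(-5 + 5 \cdot 4 g\right) = -4 + \left(-5 + 20 g\right) = -9 + 20 g$)
$\left(-37\right) \left(-29\right) D{\left(6,3 \right)} = \left(-37\right) \left(-29\right) \left(-9 + 20 \cdot 3\right) = 1073 \left(-9 + 60\right) = 1073 \cdot 51 = 54723$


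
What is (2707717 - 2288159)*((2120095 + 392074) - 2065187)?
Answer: 187534873956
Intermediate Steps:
(2707717 - 2288159)*((2120095 + 392074) - 2065187) = 419558*(2512169 - 2065187) = 419558*446982 = 187534873956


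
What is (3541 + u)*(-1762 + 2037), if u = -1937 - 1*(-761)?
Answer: 650375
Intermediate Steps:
u = -1176 (u = -1937 + 761 = -1176)
(3541 + u)*(-1762 + 2037) = (3541 - 1176)*(-1762 + 2037) = 2365*275 = 650375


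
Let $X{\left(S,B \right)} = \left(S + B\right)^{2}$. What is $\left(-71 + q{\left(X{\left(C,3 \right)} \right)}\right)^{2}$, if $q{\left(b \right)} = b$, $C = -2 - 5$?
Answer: $3025$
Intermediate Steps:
$C = -7$ ($C = -2 - 5 = -7$)
$X{\left(S,B \right)} = \left(B + S\right)^{2}$
$\left(-71 + q{\left(X{\left(C,3 \right)} \right)}\right)^{2} = \left(-71 + \left(3 - 7\right)^{2}\right)^{2} = \left(-71 + \left(-4\right)^{2}\right)^{2} = \left(-71 + 16\right)^{2} = \left(-55\right)^{2} = 3025$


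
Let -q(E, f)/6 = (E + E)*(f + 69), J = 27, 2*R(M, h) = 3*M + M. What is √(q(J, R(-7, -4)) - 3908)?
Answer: 4*I*√1358 ≈ 147.4*I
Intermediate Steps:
R(M, h) = 2*M (R(M, h) = (3*M + M)/2 = (4*M)/2 = 2*M)
q(E, f) = -12*E*(69 + f) (q(E, f) = -6*(E + E)*(f + 69) = -6*2*E*(69 + f) = -12*E*(69 + f))
√(q(J, R(-7, -4)) - 3908) = √(-12*27*(69 + 2*(-7)) - 3908) = √(-12*27*(69 - 14) - 3908) = √(-12*27*55 - 3908) = √(-17820 - 3908) = √(-21728) = 4*I*√1358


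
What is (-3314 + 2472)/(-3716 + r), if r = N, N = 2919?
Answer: 842/797 ≈ 1.0565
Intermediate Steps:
r = 2919
(-3314 + 2472)/(-3716 + r) = (-3314 + 2472)/(-3716 + 2919) = -842/(-797) = -842*(-1/797) = 842/797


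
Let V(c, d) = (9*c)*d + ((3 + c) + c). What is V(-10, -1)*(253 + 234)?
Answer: 35551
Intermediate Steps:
V(c, d) = 3 + 2*c + 9*c*d (V(c, d) = 9*c*d + (3 + 2*c) = 3 + 2*c + 9*c*d)
V(-10, -1)*(253 + 234) = (3 + 2*(-10) + 9*(-10)*(-1))*(253 + 234) = (3 - 20 + 90)*487 = 73*487 = 35551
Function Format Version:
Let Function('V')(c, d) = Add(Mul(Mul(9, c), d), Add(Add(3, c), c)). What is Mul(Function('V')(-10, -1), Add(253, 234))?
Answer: 35551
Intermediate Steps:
Function('V')(c, d) = Add(3, Mul(2, c), Mul(9, c, d)) (Function('V')(c, d) = Add(Mul(9, c, d), Add(3, Mul(2, c))) = Add(3, Mul(2, c), Mul(9, c, d)))
Mul(Function('V')(-10, -1), Add(253, 234)) = Mul(Add(3, Mul(2, -10), Mul(9, -10, -1)), Add(253, 234)) = Mul(Add(3, -20, 90), 487) = Mul(73, 487) = 35551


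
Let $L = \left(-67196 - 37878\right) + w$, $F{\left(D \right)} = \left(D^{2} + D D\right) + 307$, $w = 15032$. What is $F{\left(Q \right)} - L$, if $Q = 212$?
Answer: $180237$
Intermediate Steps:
$F{\left(D \right)} = 307 + 2 D^{2}$ ($F{\left(D \right)} = \left(D^{2} + D^{2}\right) + 307 = 2 D^{2} + 307 = 307 + 2 D^{2}$)
$L = -90042$ ($L = \left(-67196 - 37878\right) + 15032 = -105074 + 15032 = -90042$)
$F{\left(Q \right)} - L = \left(307 + 2 \cdot 212^{2}\right) - -90042 = \left(307 + 2 \cdot 44944\right) + 90042 = \left(307 + 89888\right) + 90042 = 90195 + 90042 = 180237$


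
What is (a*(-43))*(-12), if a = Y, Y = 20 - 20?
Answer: 0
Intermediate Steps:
Y = 0
a = 0
(a*(-43))*(-12) = (0*(-43))*(-12) = 0*(-12) = 0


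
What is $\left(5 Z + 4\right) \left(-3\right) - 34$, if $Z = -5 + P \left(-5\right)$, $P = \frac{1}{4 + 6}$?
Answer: $\frac{73}{2} \approx 36.5$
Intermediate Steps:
$P = \frac{1}{10} \approx 0.1$
$Z = - \frac{11}{2}$ ($Z = -5 + \frac{1}{10} \left(-5\right) = -5 - \frac{1}{2} = - \frac{11}{2} \approx -5.5$)
$\left(5 Z + 4\right) \left(-3\right) - 34 = \left(5 \left(- \frac{11}{2}\right) + 4\right) \left(-3\right) - 34 = \left(- \frac{55}{2} + 4\right) \left(-3\right) - 34 = \left(- \frac{47}{2}\right) \left(-3\right) - 34 = \frac{141}{2} - 34 = \frac{73}{2}$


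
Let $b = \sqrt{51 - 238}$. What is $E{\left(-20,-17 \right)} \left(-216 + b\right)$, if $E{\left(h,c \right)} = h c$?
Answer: $-73440 + 340 i \sqrt{187} \approx -73440.0 + 4649.4 i$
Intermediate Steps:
$E{\left(h,c \right)} = c h$
$b = i \sqrt{187}$ ($b = \sqrt{-187} = i \sqrt{187} \approx 13.675 i$)
$E{\left(-20,-17 \right)} \left(-216 + b\right) = \left(-17\right) \left(-20\right) \left(-216 + i \sqrt{187}\right) = 340 \left(-216 + i \sqrt{187}\right) = -73440 + 340 i \sqrt{187}$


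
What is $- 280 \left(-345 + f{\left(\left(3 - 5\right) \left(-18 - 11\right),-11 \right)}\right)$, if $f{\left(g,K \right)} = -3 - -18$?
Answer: $92400$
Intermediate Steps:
$f{\left(g,K \right)} = 15$ ($f{\left(g,K \right)} = -3 + 18 = 15$)
$- 280 \left(-345 + f{\left(\left(3 - 5\right) \left(-18 - 11\right),-11 \right)}\right) = - 280 \left(-345 + 15\right) = \left(-280\right) \left(-330\right) = 92400$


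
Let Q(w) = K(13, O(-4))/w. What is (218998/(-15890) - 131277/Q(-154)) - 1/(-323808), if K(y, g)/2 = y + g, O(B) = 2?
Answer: 1733647123077769/2572654560 ≈ 6.7388e+5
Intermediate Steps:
K(y, g) = 2*g + 2*y (K(y, g) = 2*(y + g) = 2*(g + y) = 2*g + 2*y)
Q(w) = 30/w (Q(w) = (2*2 + 2*13)/w = (4 + 26)/w = 30/w)
(218998/(-15890) - 131277/Q(-154)) - 1/(-323808) = (218998/(-15890) - 131277/(30/(-154))) - 1/(-323808) = (218998*(-1/15890) - 131277/(30*(-1/154))) - 1*(-1/323808) = (-109499/7945 - 131277/(-15/77)) + 1/323808 = (-109499/7945 - 131277*(-77/15)) + 1/323808 = (-109499/7945 + 3369443/5) + 1/323808 = 5353935428/7945 + 1/323808 = 1733647123077769/2572654560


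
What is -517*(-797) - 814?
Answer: 411235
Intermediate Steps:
-517*(-797) - 814 = 412049 - 814 = 411235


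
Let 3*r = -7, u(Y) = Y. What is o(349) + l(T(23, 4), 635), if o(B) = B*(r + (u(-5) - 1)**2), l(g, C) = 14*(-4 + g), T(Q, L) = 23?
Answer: 36047/3 ≈ 12016.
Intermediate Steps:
r = -7/3 (r = (1/3)*(-7) = -7/3 ≈ -2.3333)
l(g, C) = -56 + 14*g
o(B) = 101*B/3 (o(B) = B*(-7/3 + (-5 - 1)**2) = B*(-7/3 + (-6)**2) = B*(-7/3 + 36) = B*(101/3) = 101*B/3)
o(349) + l(T(23, 4), 635) = (101/3)*349 + (-56 + 14*23) = 35249/3 + (-56 + 322) = 35249/3 + 266 = 36047/3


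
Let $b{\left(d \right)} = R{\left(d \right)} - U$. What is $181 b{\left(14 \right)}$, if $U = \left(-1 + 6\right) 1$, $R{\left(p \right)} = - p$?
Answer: $-3439$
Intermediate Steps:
$U = 5$ ($U = 5 \cdot 1 = 5$)
$b{\left(d \right)} = -5 - d$ ($b{\left(d \right)} = - d - 5 = -5 - d$)
$181 b{\left(14 \right)} = 181 \left(-5 - 14\right) = 181 \left(-19\right) = -3439$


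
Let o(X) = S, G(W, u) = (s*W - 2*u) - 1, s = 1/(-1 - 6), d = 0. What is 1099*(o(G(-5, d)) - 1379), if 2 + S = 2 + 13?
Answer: -1501234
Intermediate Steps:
s = -⅐ (s = 1/(-7) = -⅐ ≈ -0.14286)
S = 13 (S = -2 + (2 + 13) = -2 + 15 = 13)
G(W, u) = -1 - 2*u - W/7 (G(W, u) = (-W/7 - 2*u) - 1 = (-2*u - W/7) - 1 = -1 - 2*u - W/7)
o(X) = 13
1099*(o(G(-5, d)) - 1379) = 1099*(13 - 1379) = 1099*(-1366) = -1501234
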